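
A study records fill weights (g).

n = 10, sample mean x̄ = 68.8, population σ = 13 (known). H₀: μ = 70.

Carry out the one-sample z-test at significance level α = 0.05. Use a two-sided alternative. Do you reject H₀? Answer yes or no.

reject H₀: no

SE = σ/√n = 13/√10 = 4.1110
z = (x̄−μ₀)/SE = (68.8−70)/4.1110 = -0.2919
p-value (two-sided) = 0.77036
At α=0.05: p ≥ α → fail to reject H₀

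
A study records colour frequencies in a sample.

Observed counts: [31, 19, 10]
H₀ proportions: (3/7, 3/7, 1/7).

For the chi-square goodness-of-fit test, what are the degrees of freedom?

degrees of freedom = 2

df = k − 1 = 3 − 1 = 2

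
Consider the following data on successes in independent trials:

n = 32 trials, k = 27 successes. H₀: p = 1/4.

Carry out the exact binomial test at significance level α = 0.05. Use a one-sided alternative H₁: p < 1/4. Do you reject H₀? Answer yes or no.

reject H₀: no

Exact binomial: n=32, k=27, p₀=1/4=0.2500
P(X≤27) from Σ C(n,i)·p₀^i·(1−p₀)^(n−i)
p-value (one-sided, H₁ less) = 1.00000
At α=0.05: p ≥ α → fail to reject H₀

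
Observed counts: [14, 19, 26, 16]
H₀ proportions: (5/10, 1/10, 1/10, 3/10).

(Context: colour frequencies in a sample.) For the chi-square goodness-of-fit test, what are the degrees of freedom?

degrees of freedom = 3

df = k − 1 = 4 − 1 = 3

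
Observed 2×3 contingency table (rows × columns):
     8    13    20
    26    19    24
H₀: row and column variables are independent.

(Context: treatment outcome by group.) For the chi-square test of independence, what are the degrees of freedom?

degrees of freedom = 2

df = (r−1)(c−1) = (2−1)·(3−1) = 2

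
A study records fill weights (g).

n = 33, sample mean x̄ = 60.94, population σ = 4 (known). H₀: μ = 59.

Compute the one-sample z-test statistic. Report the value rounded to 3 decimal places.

SE = σ/√n = 4/√33 = 0.6963
z = (x̄−μ₀)/SE = (60.94−59)/0.6963 = 2.7861

test statistic = 2.786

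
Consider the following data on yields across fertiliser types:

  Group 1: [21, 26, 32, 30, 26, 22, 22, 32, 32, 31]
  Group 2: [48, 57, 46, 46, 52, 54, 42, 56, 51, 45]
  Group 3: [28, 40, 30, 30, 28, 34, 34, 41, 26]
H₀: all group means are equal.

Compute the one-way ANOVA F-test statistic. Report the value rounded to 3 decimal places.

test statistic = 54.992

Group means [27.40, 49.70, 32.33], grand mean 36.621
SSB = Σnᵢ(x̄ᵢ−x̄)² = 2726.328; SSW = ΣΣ(x−x̄ᵢ)² = 644.500
MSB = 2726.328/2 = 1363.1638; MSW = 644.500/26 = 24.7885
F = MSB/MSW = 54.9919
df = (2, 26)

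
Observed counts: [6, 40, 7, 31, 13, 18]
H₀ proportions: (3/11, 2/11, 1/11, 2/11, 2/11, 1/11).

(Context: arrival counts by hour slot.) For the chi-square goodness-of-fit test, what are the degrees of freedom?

degrees of freedom = 5

df = k − 1 = 6 − 1 = 5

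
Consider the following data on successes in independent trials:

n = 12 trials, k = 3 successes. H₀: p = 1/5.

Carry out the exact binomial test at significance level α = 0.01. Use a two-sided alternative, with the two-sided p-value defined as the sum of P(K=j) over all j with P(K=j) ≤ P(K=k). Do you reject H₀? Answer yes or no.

Exact binomial: n=12, k=3, p₀=1/5=0.2000
P(X=j) = C(n,j)·p₀^j·(1−p₀)^(n−j); p = Σ P(X=j) over j with P(X=j) ≤ P(X=3)
p-value (two-sided) = 0.71653
At α=0.01: p ≥ α → fail to reject H₀

reject H₀: no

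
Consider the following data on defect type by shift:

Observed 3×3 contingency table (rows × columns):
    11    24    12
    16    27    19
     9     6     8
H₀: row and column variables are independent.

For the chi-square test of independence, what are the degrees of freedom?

df = (r−1)(c−1) = (3−1)·(3−1) = 4

degrees of freedom = 4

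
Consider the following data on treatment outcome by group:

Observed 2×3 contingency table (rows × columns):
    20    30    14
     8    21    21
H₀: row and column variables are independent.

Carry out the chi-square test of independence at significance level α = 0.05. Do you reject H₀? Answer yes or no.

Row totals [64, 50], col totals [28, 51, 35], n=114
χ² = (20−15.72)²/15.72 + (30−28.63)²/28.63 + (14−19.65)²/19.65 + (8−12.28)²/12.28 + (21−22.37)²/22.37 + (21−15.35)²/15.35 = 6.5100
df = 2
p-value (upper-tail) = 0.03858
At α=0.05: p < α → reject H₀

reject H₀: yes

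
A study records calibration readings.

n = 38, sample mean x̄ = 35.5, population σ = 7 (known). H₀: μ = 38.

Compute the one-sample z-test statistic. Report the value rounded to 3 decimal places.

test statistic = -2.202

SE = σ/√n = 7/√38 = 1.1355
z = (x̄−μ₀)/SE = (35.5−38)/1.1355 = -2.2016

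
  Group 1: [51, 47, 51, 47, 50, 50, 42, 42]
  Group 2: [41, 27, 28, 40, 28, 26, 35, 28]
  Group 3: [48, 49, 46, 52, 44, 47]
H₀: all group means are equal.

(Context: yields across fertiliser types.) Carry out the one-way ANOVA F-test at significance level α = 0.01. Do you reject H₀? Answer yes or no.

reject H₀: yes

Group means [47.50, 31.62, 47.67], grand mean 41.773
SSB = Σnᵢ(x̄ᵢ−x̄)² = 1294.655; SSW = ΣΣ(x−x̄ᵢ)² = 397.208
MSB = 1294.655/2 = 647.3277; MSW = 397.208/19 = 20.9057
F = MSB/MSW = 30.9642
df = (2, 19)
p-value (upper-tail) = 0.00000
At α=0.01: p < α → reject H₀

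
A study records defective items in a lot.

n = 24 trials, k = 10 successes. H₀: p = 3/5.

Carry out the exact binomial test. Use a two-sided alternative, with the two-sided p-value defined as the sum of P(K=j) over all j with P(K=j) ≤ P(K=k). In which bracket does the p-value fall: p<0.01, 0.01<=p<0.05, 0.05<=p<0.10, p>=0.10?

Exact binomial: n=24, k=10, p₀=3/5=0.6000
P(X=j) = C(n,j)·p₀^j·(1−p₀)^(n−j); p = Σ P(X=j) over j with P(X=j) ≤ P(X=10)
p-value (two-sided) = 0.09346
→ bracket: 0.05<=p<0.10

p-value bracket: 0.05<=p<0.10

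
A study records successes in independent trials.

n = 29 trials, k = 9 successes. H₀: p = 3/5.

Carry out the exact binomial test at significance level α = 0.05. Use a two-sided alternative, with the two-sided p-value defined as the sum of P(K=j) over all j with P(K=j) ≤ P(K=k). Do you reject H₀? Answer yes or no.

Exact binomial: n=29, k=9, p₀=3/5=0.6000
P(X=j) = C(n,j)·p₀^j·(1−p₀)^(n−j); p = Σ P(X=j) over j with P(X=j) ≤ P(X=9)
p-value (two-sided) = 0.00200
At α=0.05: p < α → reject H₀

reject H₀: yes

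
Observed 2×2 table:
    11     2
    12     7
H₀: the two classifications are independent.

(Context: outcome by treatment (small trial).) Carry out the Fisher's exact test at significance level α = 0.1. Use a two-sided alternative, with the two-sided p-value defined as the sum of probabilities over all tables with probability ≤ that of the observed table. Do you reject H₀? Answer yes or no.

Margins: r₁=13, r₂=19, c₁=23, c₂=9, n=32
p_obs = C(13,11)·C(19,12)/C(32,23); sum pmf over tables with pmf ≤ p_obs
p-value (two-sided) = 0.24909
At α=0.1: p ≥ α → fail to reject H₀

reject H₀: no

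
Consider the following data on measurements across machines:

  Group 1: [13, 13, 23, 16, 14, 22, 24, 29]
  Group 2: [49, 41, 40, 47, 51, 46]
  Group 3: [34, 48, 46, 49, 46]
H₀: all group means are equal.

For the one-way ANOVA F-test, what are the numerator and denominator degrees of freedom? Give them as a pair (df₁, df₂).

degrees of freedom = [2, 16]

k = 3 groups, N = 19 total
df = (k−1, N−k) = (3−1, 19−3) = (2, 16)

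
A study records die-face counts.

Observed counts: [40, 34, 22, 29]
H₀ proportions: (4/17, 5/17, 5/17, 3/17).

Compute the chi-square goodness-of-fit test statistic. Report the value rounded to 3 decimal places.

n = 125; E_i = n·p_i = [29.41, 36.76, 36.76, 22.06]
χ² = (40−29.41)²/29.41 + (34−36.76)²/36.76 + (22−36.76)²/36.76 + (29−22.06)²/22.06 = 12.1333
df = 3

test statistic = 12.133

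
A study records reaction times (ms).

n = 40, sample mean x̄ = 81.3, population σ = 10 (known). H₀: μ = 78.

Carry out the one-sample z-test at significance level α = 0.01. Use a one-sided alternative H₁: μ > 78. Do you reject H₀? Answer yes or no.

SE = σ/√n = 10/√40 = 1.5811
z = (x̄−μ₀)/SE = (81.3−78)/1.5811 = 2.0871
p-value (one-sided, H₁ greater) = 0.01844
At α=0.01: p ≥ α → fail to reject H₀

reject H₀: no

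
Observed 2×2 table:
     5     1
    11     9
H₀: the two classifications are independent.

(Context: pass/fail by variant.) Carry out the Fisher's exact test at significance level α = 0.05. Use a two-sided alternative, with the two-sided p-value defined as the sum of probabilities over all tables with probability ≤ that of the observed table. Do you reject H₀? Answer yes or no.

reject H₀: no

Margins: r₁=6, r₂=20, c₁=16, c₂=10, n=26
p_obs = C(6,5)·C(20,11)/C(26,16); sum pmf over tables with pmf ≤ p_obs
p-value (two-sided) = 0.35239
At α=0.05: p ≥ α → fail to reject H₀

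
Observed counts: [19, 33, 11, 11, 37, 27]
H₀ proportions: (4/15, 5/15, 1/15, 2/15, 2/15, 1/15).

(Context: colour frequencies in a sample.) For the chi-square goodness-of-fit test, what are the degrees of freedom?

degrees of freedom = 5

df = k − 1 = 6 − 1 = 5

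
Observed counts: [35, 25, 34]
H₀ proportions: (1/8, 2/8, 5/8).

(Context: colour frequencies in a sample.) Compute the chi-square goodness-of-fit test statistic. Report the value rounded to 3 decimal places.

n = 94; E_i = n·p_i = [11.75, 23.50, 58.75]
χ² = (35−11.75)²/11.75 + (25−23.50)²/23.50 + (34−58.75)²/58.75 = 56.5277
df = 2

test statistic = 56.528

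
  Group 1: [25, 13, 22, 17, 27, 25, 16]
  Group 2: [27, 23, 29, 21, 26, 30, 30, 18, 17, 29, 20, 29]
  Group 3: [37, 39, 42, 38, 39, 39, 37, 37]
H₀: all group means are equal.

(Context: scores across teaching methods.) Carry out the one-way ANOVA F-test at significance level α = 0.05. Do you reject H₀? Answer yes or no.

reject H₀: yes

Group means [20.71, 24.92, 38.50], grand mean 27.852
SSB = Σnᵢ(x̄ᵢ−x̄)² = 1367.062; SSW = ΣΣ(x−x̄ᵢ)² = 454.345
MSB = 1367.062/2 = 683.5311; MSW = 454.345/24 = 18.9311
F = MSB/MSW = 36.1063
df = (2, 24)
p-value (upper-tail) = 0.00000
At α=0.05: p < α → reject H₀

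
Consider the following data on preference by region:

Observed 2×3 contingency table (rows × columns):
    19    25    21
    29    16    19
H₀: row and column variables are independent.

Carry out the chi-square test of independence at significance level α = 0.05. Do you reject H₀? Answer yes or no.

reject H₀: no

Row totals [65, 64], col totals [48, 41, 40], n=129
χ² = (19−24.19)²/24.19 + (25−20.66)²/20.66 + (21−20.16)²/20.16 + (29−23.81)²/23.81 + (16−20.34)²/20.34 + (19−19.84)²/19.84 = 4.1514
df = 2
p-value (upper-tail) = 0.12547
At α=0.05: p ≥ α → fail to reject H₀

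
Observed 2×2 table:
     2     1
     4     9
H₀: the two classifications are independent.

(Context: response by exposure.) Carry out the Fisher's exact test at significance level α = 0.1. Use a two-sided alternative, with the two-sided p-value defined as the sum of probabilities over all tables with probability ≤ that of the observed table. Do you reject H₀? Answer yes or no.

reject H₀: no

Margins: r₁=3, r₂=13, c₁=6, c₂=10, n=16
p_obs = C(3,2)·C(13,4)/C(16,6); sum pmf over tables with pmf ≤ p_obs
p-value (two-sided) = 0.51786
At α=0.1: p ≥ α → fail to reject H₀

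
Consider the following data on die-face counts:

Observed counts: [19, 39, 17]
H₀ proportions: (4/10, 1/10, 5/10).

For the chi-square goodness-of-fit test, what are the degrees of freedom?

degrees of freedom = 2

df = k − 1 = 3 − 1 = 2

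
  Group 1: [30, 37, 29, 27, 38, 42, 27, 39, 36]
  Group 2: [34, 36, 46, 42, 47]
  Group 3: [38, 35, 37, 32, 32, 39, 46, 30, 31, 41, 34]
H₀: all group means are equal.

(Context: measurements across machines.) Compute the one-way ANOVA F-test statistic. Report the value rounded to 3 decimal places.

Group means [33.89, 41.00, 35.91], grand mean 36.200
SSB = Σnᵢ(x̄ᵢ−x̄)² = 164.202; SSW = ΣΣ(x−x̄ᵢ)² = 629.798
MSB = 164.202/2 = 82.1010; MSW = 629.798/22 = 28.6272
F = MSB/MSW = 2.8679
df = (2, 22)

test statistic = 2.868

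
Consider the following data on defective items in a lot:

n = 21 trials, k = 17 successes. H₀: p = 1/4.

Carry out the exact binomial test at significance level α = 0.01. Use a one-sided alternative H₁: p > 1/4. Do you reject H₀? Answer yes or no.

Exact binomial: n=21, k=17, p₀=1/4=0.2500
P(X≥17) from Σ C(n,i)·p₀^i·(1−p₀)^(n−i)
p-value (one-sided, H₁ greater) = 0.00000
At α=0.01: p < α → reject H₀

reject H₀: yes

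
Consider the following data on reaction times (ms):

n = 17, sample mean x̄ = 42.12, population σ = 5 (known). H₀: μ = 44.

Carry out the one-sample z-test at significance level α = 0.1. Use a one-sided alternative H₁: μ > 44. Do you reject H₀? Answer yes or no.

reject H₀: no

SE = σ/√n = 5/√17 = 1.2127
z = (x̄−μ₀)/SE = (42.12−44)/1.2127 = -1.5503
p-value (one-sided, H₁ greater) = 0.93946
At α=0.1: p ≥ α → fail to reject H₀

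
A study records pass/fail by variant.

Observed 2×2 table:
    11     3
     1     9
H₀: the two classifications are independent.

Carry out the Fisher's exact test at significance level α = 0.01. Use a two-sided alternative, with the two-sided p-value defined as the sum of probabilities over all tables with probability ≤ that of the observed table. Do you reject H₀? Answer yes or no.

Margins: r₁=14, r₂=10, c₁=12, c₂=12, n=24
p_obs = C(14,11)·C(10,1)/C(24,12); sum pmf over tables with pmf ≤ p_obs
p-value (two-sided) = 0.00276
At α=0.01: p < α → reject H₀

reject H₀: yes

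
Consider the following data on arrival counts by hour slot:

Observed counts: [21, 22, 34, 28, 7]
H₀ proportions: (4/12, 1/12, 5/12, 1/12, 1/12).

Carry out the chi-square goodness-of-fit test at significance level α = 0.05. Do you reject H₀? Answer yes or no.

reject H₀: yes

n = 112; E_i = n·p_i = [37.33, 9.33, 46.67, 9.33, 9.33]
χ² = (21−37.33)²/37.33 + (22−9.33)²/9.33 + (34−46.67)²/46.67 + (28−9.33)²/9.33 + (7−9.33)²/9.33 = 65.6911
df = 4
p-value (upper-tail) = 0.00000
At α=0.05: p < α → reject H₀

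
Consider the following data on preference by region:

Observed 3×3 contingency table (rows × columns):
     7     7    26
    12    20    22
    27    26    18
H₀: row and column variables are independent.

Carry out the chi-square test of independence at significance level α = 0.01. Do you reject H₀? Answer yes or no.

Row totals [40, 54, 71], col totals [46, 53, 66], n=165
χ² = (7−11.15)²/11.15 + (7−12.85)²/12.85 + (26−16.00)²/16.00 + (12−15.05)²/15.05 + (20−17.35)²/17.35 + (22−21.60)²/21.60 + (27−19.79)²/19.79 + (26−22.81)²/22.81 + (18−28.40)²/28.40 = 18.3703
df = 4
p-value (upper-tail) = 0.00104
At α=0.01: p < α → reject H₀

reject H₀: yes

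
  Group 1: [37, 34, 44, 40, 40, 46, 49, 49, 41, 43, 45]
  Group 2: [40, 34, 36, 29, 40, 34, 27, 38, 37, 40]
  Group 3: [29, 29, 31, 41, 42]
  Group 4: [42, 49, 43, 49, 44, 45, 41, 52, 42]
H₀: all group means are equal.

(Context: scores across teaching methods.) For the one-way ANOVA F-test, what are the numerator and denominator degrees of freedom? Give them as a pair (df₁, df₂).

k = 4 groups, N = 35 total
df = (k−1, N−k) = (4−1, 35−4) = (3, 31)

degrees of freedom = [3, 31]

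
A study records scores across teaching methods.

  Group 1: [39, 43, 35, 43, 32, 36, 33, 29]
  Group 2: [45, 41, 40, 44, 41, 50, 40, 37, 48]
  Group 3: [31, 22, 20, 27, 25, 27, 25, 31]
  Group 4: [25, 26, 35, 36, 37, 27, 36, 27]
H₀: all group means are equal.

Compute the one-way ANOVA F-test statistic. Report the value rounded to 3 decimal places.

test statistic = 20.567

Group means [36.25, 42.89, 26.00, 31.12], grand mean 34.333
SSB = Σnᵢ(x̄ᵢ−x̄)² = 1326.069; SSW = ΣΣ(x−x̄ᵢ)² = 623.264
MSB = 1326.069/3 = 442.0231; MSW = 623.264/29 = 21.4919
F = MSB/MSW = 20.5670
df = (3, 29)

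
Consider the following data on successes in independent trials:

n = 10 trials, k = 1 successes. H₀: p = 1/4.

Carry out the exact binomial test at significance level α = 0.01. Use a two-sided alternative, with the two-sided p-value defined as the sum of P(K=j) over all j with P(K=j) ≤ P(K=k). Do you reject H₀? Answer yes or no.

Exact binomial: n=10, k=1, p₀=1/4=0.2500
P(X=j) = C(n,j)·p₀^j·(1−p₀)^(n−j); p = Σ P(X=j) over j with P(X=j) ≤ P(X=1)
p-value (two-sided) = 0.46815
At α=0.01: p ≥ α → fail to reject H₀

reject H₀: no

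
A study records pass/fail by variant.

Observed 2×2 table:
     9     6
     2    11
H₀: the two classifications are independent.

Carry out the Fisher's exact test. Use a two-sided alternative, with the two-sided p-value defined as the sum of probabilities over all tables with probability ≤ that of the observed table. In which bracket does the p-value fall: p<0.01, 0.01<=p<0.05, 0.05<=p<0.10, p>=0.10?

p-value bracket: 0.01<=p<0.05

Margins: r₁=15, r₂=13, c₁=11, c₂=17, n=28
p_obs = C(15,9)·C(13,2)/C(28,11); sum pmf over tables with pmf ≤ p_obs
p-value (two-sided) = 0.02376
→ bracket: 0.01<=p<0.05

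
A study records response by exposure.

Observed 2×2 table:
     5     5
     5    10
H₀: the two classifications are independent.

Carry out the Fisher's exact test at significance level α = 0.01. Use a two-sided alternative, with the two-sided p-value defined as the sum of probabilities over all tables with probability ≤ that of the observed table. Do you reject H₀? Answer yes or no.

reject H₀: no

Margins: r₁=10, r₂=15, c₁=10, c₂=15, n=25
p_obs = C(10,5)·C(15,5)/C(25,10); sum pmf over tables with pmf ≤ p_obs
p-value (two-sided) = 0.44222
At α=0.01: p ≥ α → fail to reject H₀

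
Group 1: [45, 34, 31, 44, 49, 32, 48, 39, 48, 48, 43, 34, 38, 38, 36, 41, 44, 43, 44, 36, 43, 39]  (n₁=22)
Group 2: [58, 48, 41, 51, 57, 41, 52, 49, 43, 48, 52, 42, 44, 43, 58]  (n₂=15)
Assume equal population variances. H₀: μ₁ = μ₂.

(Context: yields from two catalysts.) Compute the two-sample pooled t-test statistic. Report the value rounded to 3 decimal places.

test statistic = -4.027

x̄₁=40.773, s₁=5.433, n₁=22
x̄₂=48.467, s₂=6.093, n₂=15
s_p² = [21·5.433² + 14·6.093²]/35 = 32.5599
SE = √(s_p²·(1/22+1/15)) = 1.9107
t = (40.773−48.467)/1.9107 = -4.0268
df = 35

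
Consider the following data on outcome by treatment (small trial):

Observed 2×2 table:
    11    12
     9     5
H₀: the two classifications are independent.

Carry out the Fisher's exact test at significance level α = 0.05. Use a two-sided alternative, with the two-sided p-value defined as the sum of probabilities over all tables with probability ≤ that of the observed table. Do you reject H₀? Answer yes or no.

reject H₀: no

Margins: r₁=23, r₂=14, c₁=20, c₂=17, n=37
p_obs = C(23,11)·C(14,9)/C(37,20); sum pmf over tables with pmf ≤ p_obs
p-value (two-sided) = 0.49786
At α=0.05: p ≥ α → fail to reject H₀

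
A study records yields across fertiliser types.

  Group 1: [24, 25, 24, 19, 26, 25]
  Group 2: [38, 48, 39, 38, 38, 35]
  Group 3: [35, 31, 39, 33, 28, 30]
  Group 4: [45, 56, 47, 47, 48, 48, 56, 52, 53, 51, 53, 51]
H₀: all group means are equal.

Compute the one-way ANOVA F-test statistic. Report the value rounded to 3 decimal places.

Group means [23.83, 39.33, 32.67, 50.58], grand mean 39.400
SSB = Σnᵢ(x̄ᵢ−x̄)² = 3226.783; SSW = ΣΣ(x−x̄ᵢ)² = 350.417
MSB = 3226.783/3 = 1075.5944; MSW = 350.417/26 = 13.4776
F = MSB/MSW = 79.8063
df = (3, 26)

test statistic = 79.806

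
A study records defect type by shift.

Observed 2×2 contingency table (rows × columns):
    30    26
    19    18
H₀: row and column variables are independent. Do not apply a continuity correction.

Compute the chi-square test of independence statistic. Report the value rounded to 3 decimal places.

Row totals [56, 37], col totals [49, 44], n=93
χ² = (30−29.51)²/29.51 + (26−26.49)²/26.49 + (19−19.49)²/19.49 + (18−17.51)²/17.51 = 0.0441
df = 1

test statistic = 0.044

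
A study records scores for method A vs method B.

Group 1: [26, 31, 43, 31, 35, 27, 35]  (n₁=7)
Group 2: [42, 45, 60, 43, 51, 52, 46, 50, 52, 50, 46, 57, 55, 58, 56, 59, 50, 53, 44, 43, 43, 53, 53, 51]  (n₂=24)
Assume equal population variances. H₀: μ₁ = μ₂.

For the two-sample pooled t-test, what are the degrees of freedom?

degrees of freedom = 29

df = n₁ + n₂ − 2 = 7 + 24 − 2 = 29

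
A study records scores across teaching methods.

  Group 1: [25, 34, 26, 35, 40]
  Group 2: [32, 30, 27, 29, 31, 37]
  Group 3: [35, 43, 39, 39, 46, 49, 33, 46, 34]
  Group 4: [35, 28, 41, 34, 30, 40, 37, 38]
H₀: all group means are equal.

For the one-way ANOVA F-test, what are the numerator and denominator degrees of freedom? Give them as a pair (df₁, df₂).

degrees of freedom = [3, 24]

k = 4 groups, N = 28 total
df = (k−1, N−k) = (4−1, 28−4) = (3, 24)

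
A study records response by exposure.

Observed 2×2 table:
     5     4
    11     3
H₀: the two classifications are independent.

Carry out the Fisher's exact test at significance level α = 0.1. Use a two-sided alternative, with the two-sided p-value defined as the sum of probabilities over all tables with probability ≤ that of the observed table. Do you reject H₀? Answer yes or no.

reject H₀: no

Margins: r₁=9, r₂=14, c₁=16, c₂=7, n=23
p_obs = C(9,5)·C(14,11)/C(23,16); sum pmf over tables with pmf ≤ p_obs
p-value (two-sided) = 0.36304
At α=0.1: p ≥ α → fail to reject H₀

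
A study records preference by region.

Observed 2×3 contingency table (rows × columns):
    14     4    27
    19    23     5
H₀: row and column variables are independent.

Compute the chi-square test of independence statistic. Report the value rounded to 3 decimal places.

Row totals [45, 47], col totals [33, 27, 32], n=92
χ² = (14−16.14)²/16.14 + (4−13.21)²/13.21 + (27−15.65)²/15.65 + (19−16.86)²/16.86 + (23−13.79)²/13.79 + (5−16.35)²/16.35 = 29.2233
df = 2

test statistic = 29.223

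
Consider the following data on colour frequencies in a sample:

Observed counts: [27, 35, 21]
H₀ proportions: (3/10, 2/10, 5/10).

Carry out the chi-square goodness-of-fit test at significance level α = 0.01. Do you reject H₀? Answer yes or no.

reject H₀: yes

n = 83; E_i = n·p_i = [24.90, 16.60, 41.50]
χ² = (27−24.90)²/24.90 + (35−16.60)²/16.60 + (21−41.50)²/41.50 = 30.6988
df = 2
p-value (upper-tail) = 0.00000
At α=0.01: p < α → reject H₀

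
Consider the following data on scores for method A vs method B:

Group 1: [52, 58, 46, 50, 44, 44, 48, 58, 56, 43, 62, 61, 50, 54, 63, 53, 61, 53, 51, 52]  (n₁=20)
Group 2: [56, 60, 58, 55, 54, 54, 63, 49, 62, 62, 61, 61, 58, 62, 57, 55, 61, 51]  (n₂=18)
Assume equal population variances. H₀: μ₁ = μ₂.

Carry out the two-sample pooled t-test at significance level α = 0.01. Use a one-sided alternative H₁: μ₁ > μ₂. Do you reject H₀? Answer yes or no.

x̄₁=52.950, s₁=6.194, n₁=20
x̄₂=57.722, s₂=4.113, n₂=18
s_p² = [19·6.194² + 17·4.113²]/36 = 28.2378
SE = √(s_p²·(1/20+1/18)) = 1.7265
t = (52.950−57.722)/1.7265 = -2.7642
df = 36
p-value (one-sided, H₁ greater) = 0.99553
At α=0.01: p ≥ α → fail to reject H₀

reject H₀: no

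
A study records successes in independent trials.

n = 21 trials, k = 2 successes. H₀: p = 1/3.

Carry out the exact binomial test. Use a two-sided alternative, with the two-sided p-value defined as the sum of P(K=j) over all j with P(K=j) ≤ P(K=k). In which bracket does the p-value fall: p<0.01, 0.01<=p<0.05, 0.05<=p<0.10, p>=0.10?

Exact binomial: n=21, k=2, p₀=1/3=0.3333
P(X=j) = C(n,j)·p₀^j·(1−p₀)^(n−j); p = Σ P(X=j) over j with P(X=j) ≤ P(X=2)
p-value (two-sided) = 0.01964
→ bracket: 0.01<=p<0.05

p-value bracket: 0.01<=p<0.05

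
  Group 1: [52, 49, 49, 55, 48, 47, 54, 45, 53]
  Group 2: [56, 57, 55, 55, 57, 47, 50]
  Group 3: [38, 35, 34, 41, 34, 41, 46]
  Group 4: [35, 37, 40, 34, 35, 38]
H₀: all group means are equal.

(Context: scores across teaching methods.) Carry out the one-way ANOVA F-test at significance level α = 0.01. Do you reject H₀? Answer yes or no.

Group means [50.22, 53.86, 38.43, 36.50], grand mean 45.414
SSB = Σnᵢ(x̄ᵢ−x̄)² = 1525.407; SSW = ΣΣ(x−x̄ᵢ)² = 329.627
MSB = 1525.407/3 = 508.4692; MSW = 329.627/25 = 13.1851
F = MSB/MSW = 38.5640
df = (3, 25)
p-value (upper-tail) = 0.00000
At α=0.01: p < α → reject H₀

reject H₀: yes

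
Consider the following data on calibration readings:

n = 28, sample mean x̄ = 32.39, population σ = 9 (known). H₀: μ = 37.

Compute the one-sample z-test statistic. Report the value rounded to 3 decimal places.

SE = σ/√n = 9/√28 = 1.7008
z = (x̄−μ₀)/SE = (32.39−37)/1.7008 = -2.7104

test statistic = -2.710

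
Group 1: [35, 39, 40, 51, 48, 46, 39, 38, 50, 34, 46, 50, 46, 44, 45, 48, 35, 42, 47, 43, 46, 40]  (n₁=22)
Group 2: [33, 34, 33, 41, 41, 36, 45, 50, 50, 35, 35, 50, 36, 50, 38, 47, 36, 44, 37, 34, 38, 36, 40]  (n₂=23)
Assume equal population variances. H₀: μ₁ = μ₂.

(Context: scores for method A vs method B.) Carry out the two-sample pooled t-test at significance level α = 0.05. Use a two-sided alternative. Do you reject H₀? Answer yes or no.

x̄₁=43.273, s₁=5.129, n₁=22
x̄₂=39.957, s₂=6.004, n₂=23
s_p² = [21·5.129² + 22·6.004²]/43 = 31.2865
SE = √(s_p²·(1/22+1/23)) = 1.6681
t = (43.273−39.957)/1.6681 = 1.9881
df = 43
p-value (two-sided) = 0.05319
At α=0.05: p ≥ α → fail to reject H₀

reject H₀: no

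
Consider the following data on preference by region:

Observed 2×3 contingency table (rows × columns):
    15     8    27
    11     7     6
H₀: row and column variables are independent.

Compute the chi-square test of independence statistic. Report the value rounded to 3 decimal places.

test statistic = 5.602

Row totals [50, 24], col totals [26, 15, 33], n=74
χ² = (15−17.57)²/17.57 + (8−10.14)²/10.14 + (27−22.30)²/22.30 + (11−8.43)²/8.43 + (7−4.86)²/4.86 + (6−10.70)²/10.70 = 5.6021
df = 2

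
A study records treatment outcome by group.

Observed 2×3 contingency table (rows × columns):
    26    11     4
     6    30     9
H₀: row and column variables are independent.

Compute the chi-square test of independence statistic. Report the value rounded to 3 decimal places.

test statistic = 23.092

Row totals [41, 45], col totals [32, 41, 13], n=86
χ² = (26−15.26)²/15.26 + (11−19.55)²/19.55 + (4−6.20)²/6.20 + (6−16.74)²/16.74 + (30−21.45)²/21.45 + (9−6.80)²/6.80 = 23.0919
df = 2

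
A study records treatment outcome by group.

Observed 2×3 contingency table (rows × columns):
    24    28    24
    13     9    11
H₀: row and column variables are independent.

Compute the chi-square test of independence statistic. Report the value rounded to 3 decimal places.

test statistic = 1.057

Row totals [76, 33], col totals [37, 37, 35], n=109
χ² = (24−25.80)²/25.80 + (28−25.80)²/25.80 + (24−24.40)²/24.40 + (13−11.20)²/11.20 + (9−11.20)²/11.20 + (11−10.60)²/10.60 = 1.0568
df = 2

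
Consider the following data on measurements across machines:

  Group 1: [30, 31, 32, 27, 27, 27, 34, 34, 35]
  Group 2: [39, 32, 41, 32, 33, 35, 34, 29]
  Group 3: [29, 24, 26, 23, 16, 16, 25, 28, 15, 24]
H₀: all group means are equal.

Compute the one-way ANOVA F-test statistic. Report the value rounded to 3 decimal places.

Group means [30.78, 34.38, 22.60], grand mean 28.815
SSB = Σnᵢ(x̄ᵢ−x̄)² = 668.244; SSW = ΣΣ(x−x̄ᵢ)² = 427.831
MSB = 668.244/2 = 334.1218; MSW = 427.831/24 = 17.8263
F = MSB/MSW = 18.7432
df = (2, 24)

test statistic = 18.743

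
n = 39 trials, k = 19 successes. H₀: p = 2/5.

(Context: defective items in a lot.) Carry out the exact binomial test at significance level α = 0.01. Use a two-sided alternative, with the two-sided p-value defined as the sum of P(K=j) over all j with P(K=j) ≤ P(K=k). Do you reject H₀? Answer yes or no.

Exact binomial: n=39, k=19, p₀=2/5=0.4000
P(X=j) = C(n,j)·p₀^j·(1−p₀)^(n−j); p = Σ P(X=j) over j with P(X=j) ≤ P(X=19)
p-value (two-sided) = 0.32670
At α=0.01: p ≥ α → fail to reject H₀

reject H₀: no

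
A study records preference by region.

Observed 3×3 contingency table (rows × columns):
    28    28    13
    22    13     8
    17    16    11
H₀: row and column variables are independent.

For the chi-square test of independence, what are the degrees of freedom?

degrees of freedom = 4

df = (r−1)(c−1) = (3−1)·(3−1) = 4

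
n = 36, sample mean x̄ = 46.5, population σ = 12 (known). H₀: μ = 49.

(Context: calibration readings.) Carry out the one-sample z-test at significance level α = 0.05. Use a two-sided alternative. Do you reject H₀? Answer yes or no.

SE = σ/√n = 12/√36 = 2.0000
z = (x̄−μ₀)/SE = (46.5−49)/2.0000 = -1.2500
p-value (two-sided) = 0.21130
At α=0.05: p ≥ α → fail to reject H₀

reject H₀: no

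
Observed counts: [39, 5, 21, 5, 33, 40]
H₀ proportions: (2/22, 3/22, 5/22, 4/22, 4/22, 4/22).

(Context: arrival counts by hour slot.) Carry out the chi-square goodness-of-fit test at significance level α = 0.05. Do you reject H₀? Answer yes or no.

n = 143; E_i = n·p_i = [13.00, 19.50, 32.50, 26.00, 26.00, 26.00]
χ² = (39−13.00)²/13.00 + (5−19.50)²/19.50 + (21−32.50)²/32.50 + (5−26.00)²/26.00 + (33−26.00)²/26.00 + (40−26.00)²/26.00 = 93.2359
df = 5
p-value (upper-tail) = 0.00000
At α=0.05: p < α → reject H₀

reject H₀: yes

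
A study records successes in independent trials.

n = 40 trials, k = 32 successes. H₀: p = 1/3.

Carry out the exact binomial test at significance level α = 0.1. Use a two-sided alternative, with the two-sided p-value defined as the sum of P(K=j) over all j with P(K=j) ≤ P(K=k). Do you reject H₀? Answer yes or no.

Exact binomial: n=40, k=32, p₀=1/3=0.3333
P(X=j) = C(n,j)·p₀^j·(1−p₀)^(n−j); p = Σ P(X=j) over j with P(X=j) ≤ P(X=32)
p-value (two-sided) = 0.00000
At α=0.1: p < α → reject H₀

reject H₀: yes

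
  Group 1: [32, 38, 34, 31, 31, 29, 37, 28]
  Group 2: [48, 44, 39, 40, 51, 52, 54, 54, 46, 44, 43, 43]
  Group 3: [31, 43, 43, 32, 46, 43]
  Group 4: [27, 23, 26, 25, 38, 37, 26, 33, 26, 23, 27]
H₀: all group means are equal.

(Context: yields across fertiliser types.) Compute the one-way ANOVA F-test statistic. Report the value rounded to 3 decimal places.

test statistic = 26.673

Group means [32.50, 46.50, 39.67, 28.27], grand mean 36.946
SSB = Σnᵢ(x̄ᵢ−x̄)² = 2125.377; SSW = ΣΣ(x−x̄ᵢ)² = 876.515
MSB = 2125.377/3 = 708.4589; MSW = 876.515/33 = 26.5611
F = MSB/MSW = 26.6728
df = (3, 33)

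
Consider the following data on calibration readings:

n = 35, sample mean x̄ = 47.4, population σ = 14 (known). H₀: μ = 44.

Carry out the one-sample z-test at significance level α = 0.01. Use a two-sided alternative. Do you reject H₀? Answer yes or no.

SE = σ/√n = 14/√35 = 2.3664
z = (x̄−μ₀)/SE = (47.4−44)/2.3664 = 1.4368
p-value (two-sided) = 0.15079
At α=0.01: p ≥ α → fail to reject H₀

reject H₀: no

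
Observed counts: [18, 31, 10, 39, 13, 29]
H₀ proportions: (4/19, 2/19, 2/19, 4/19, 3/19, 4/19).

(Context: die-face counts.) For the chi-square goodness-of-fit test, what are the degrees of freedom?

degrees of freedom = 5

df = k − 1 = 6 − 1 = 5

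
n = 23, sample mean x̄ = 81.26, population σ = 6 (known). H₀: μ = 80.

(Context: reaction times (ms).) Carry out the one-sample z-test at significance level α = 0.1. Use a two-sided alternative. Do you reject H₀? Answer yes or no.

reject H₀: no

SE = σ/√n = 6/√23 = 1.2511
z = (x̄−μ₀)/SE = (81.26−80)/1.2511 = 1.0071
p-value (two-sided) = 0.31387
At α=0.1: p ≥ α → fail to reject H₀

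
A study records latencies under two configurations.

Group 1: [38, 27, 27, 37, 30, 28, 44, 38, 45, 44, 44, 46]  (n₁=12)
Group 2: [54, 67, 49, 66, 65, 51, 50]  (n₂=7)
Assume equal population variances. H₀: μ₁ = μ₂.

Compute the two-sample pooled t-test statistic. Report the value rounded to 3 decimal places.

x̄₁=37.333, s₁=7.524, n₁=12
x̄₂=57.429, s₂=8.182, n₂=7
s_p² = [11·7.524² + 6·8.182²]/17 = 60.2577
SE = √(s_p²·(1/12+1/7)) = 3.6918
t = (37.333−57.429)/3.6918 = -5.4431
df = 17

test statistic = -5.443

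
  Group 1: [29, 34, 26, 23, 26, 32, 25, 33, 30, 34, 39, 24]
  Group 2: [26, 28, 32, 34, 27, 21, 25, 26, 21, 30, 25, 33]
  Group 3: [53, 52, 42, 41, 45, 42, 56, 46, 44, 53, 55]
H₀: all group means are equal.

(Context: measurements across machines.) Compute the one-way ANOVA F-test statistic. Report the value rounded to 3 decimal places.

test statistic = 59.012

Group means [29.58, 27.33, 48.09], grand mean 34.629
SSB = Σnᵢ(x̄ᵢ−x̄)² = 2937.679; SSW = ΣΣ(x−x̄ᵢ)² = 796.492
MSB = 2937.679/2 = 1468.8395; MSW = 796.492/32 = 24.8904
F = MSB/MSW = 59.0123
df = (2, 32)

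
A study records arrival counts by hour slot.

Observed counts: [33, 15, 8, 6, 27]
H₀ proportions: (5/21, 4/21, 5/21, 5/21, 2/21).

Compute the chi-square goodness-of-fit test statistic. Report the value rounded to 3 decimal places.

n = 89; E_i = n·p_i = [21.19, 16.95, 21.19, 21.19, 8.48]
χ² = (33−21.19)²/21.19 + (15−16.95)²/16.95 + (8−21.19)²/21.19 + (6−21.19)²/21.19 + (27−8.48)²/8.48 = 66.3882
df = 4

test statistic = 66.388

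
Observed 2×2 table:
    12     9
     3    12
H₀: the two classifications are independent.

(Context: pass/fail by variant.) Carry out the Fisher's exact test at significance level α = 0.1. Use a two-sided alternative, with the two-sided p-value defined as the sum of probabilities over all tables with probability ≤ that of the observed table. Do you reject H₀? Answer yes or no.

reject H₀: yes

Margins: r₁=21, r₂=15, c₁=15, c₂=21, n=36
p_obs = C(21,12)·C(15,3)/C(36,15); sum pmf over tables with pmf ≤ p_obs
p-value (two-sided) = 0.04073
At α=0.1: p < α → reject H₀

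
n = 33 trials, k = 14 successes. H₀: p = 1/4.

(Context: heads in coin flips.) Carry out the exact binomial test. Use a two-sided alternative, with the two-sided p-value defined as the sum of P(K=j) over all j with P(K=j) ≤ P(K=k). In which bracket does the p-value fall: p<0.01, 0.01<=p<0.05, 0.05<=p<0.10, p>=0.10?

Exact binomial: n=33, k=14, p₀=1/4=0.2500
P(X=j) = C(n,j)·p₀^j·(1−p₀)^(n−j); p = Σ P(X=j) over j with P(X=j) ≤ P(X=14)
p-value (two-sided) = 0.02666
→ bracket: 0.01<=p<0.05

p-value bracket: 0.01<=p<0.05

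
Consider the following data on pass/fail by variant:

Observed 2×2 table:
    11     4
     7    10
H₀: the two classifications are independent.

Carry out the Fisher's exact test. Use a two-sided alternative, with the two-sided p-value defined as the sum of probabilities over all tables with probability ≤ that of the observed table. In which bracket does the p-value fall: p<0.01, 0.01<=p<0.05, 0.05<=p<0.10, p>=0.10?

Margins: r₁=15, r₂=17, c₁=18, c₂=14, n=32
p_obs = C(15,11)·C(17,7)/C(32,18); sum pmf over tables with pmf ≤ p_obs
p-value (two-sided) = 0.08697
→ bracket: 0.05<=p<0.10

p-value bracket: 0.05<=p<0.10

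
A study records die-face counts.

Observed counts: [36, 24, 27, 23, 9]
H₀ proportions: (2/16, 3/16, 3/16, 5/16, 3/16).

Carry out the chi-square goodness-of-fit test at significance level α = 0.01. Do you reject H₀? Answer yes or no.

reject H₀: yes

n = 119; E_i = n·p_i = [14.88, 22.31, 22.31, 37.19, 22.31]
χ² = (36−14.88)²/14.88 + (24−22.31)²/22.31 + (27−22.31)²/22.31 + (23−37.19)²/37.19 + (9−22.31)²/22.31 = 44.4689
df = 4
p-value (upper-tail) = 0.00000
At α=0.01: p < α → reject H₀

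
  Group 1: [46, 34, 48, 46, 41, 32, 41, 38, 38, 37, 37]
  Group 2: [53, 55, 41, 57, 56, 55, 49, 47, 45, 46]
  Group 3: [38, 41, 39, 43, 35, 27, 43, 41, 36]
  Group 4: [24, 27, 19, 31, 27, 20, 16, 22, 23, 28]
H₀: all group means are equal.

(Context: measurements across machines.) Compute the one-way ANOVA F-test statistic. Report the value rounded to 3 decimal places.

test statistic = 46.544

Group means [39.82, 50.40, 38.11, 23.70], grand mean 38.050
SSB = Σnᵢ(x̄ᵢ−x̄)² = 3618.875; SSW = ΣΣ(x−x̄ᵢ)² = 933.025
MSB = 3618.875/3 = 1206.2916; MSW = 933.025/36 = 25.9174
F = MSB/MSW = 46.5438
df = (3, 36)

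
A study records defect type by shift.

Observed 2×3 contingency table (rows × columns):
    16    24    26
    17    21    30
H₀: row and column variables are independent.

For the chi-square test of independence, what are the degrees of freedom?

degrees of freedom = 2

df = (r−1)(c−1) = (2−1)·(3−1) = 2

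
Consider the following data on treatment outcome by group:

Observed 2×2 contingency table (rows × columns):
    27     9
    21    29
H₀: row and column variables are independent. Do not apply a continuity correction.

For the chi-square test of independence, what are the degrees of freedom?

df = (r−1)(c−1) = (2−1)·(2−1) = 1

degrees of freedom = 1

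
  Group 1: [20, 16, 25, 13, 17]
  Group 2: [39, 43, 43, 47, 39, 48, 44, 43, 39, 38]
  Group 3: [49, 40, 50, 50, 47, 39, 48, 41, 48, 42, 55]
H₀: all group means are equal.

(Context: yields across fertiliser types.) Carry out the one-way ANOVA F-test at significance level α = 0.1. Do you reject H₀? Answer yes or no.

reject H₀: yes

Group means [18.20, 42.30, 46.27], grand mean 39.346
SSB = Σnᵢ(x̄ᵢ−x̄)² = 2850.803; SSW = ΣΣ(x−x̄ᵢ)² = 449.082
MSB = 2850.803/2 = 1425.4014; MSW = 449.082/23 = 19.5253
F = MSB/MSW = 73.0028
df = (2, 23)
p-value (upper-tail) = 0.00000
At α=0.1: p < α → reject H₀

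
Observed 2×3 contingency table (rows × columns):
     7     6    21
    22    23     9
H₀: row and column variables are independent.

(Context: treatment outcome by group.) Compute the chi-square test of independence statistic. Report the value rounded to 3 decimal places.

Row totals [34, 54], col totals [29, 29, 30], n=88
χ² = (7−11.20)²/11.20 + (6−11.20)²/11.20 + (21−11.59)²/11.59 + (22−17.80)²/17.80 + (23−17.80)²/17.80 + (9−18.41)²/18.41 = 18.9579
df = 2

test statistic = 18.958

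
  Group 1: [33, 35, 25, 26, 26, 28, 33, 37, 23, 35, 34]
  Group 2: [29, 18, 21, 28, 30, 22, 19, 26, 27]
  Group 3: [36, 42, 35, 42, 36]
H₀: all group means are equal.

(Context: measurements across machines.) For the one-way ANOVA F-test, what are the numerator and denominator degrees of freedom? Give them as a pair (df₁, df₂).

k = 3 groups, N = 25 total
df = (k−1, N−k) = (3−1, 25−3) = (2, 22)

degrees of freedom = [2, 22]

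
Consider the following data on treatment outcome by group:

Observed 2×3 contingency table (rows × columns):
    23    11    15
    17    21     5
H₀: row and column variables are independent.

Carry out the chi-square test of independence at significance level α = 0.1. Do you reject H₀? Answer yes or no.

reject H₀: yes

Row totals [49, 43], col totals [40, 32, 20], n=92
χ² = (23−21.30)²/21.30 + (11−17.04)²/17.04 + (15−10.65)²/10.65 + (17−18.70)²/18.70 + (21−14.96)²/14.96 + (5−9.35)²/9.35 = 8.6706
df = 2
p-value (upper-tail) = 0.01310
At α=0.1: p < α → reject H₀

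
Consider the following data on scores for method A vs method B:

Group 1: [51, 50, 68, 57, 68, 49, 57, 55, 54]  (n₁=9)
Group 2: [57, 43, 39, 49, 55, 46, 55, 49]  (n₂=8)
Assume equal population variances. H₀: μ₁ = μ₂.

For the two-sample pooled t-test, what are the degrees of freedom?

df = n₁ + n₂ − 2 = 9 + 8 − 2 = 15

degrees of freedom = 15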